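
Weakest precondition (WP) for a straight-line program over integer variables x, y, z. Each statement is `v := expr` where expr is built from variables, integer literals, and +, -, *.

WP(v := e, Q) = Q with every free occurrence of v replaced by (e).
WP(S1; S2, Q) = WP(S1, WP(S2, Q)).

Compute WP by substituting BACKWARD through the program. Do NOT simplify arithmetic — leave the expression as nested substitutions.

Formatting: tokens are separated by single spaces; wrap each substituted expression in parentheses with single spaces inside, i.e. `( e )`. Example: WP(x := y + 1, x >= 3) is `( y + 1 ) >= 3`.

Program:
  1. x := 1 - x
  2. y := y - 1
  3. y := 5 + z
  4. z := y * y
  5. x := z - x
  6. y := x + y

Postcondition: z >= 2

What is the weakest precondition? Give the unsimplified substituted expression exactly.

Answer: ( ( 5 + z ) * ( 5 + z ) ) >= 2

Derivation:
post: z >= 2
stmt 6: y := x + y  -- replace 0 occurrence(s) of y with (x + y)
  => z >= 2
stmt 5: x := z - x  -- replace 0 occurrence(s) of x with (z - x)
  => z >= 2
stmt 4: z := y * y  -- replace 1 occurrence(s) of z with (y * y)
  => ( y * y ) >= 2
stmt 3: y := 5 + z  -- replace 2 occurrence(s) of y with (5 + z)
  => ( ( 5 + z ) * ( 5 + z ) ) >= 2
stmt 2: y := y - 1  -- replace 0 occurrence(s) of y with (y - 1)
  => ( ( 5 + z ) * ( 5 + z ) ) >= 2
stmt 1: x := 1 - x  -- replace 0 occurrence(s) of x with (1 - x)
  => ( ( 5 + z ) * ( 5 + z ) ) >= 2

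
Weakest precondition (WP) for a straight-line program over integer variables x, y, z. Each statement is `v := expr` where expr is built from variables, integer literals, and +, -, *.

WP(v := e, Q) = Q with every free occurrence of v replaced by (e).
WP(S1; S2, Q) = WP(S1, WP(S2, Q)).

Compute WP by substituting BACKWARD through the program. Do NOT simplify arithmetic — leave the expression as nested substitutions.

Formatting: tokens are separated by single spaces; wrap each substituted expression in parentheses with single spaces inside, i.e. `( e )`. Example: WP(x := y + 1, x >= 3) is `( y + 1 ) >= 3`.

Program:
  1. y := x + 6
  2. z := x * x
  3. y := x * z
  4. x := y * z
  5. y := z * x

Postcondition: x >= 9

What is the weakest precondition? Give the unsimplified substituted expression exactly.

post: x >= 9
stmt 5: y := z * x  -- replace 0 occurrence(s) of y with (z * x)
  => x >= 9
stmt 4: x := y * z  -- replace 1 occurrence(s) of x with (y * z)
  => ( y * z ) >= 9
stmt 3: y := x * z  -- replace 1 occurrence(s) of y with (x * z)
  => ( ( x * z ) * z ) >= 9
stmt 2: z := x * x  -- replace 2 occurrence(s) of z with (x * x)
  => ( ( x * ( x * x ) ) * ( x * x ) ) >= 9
stmt 1: y := x + 6  -- replace 0 occurrence(s) of y with (x + 6)
  => ( ( x * ( x * x ) ) * ( x * x ) ) >= 9

Answer: ( ( x * ( x * x ) ) * ( x * x ) ) >= 9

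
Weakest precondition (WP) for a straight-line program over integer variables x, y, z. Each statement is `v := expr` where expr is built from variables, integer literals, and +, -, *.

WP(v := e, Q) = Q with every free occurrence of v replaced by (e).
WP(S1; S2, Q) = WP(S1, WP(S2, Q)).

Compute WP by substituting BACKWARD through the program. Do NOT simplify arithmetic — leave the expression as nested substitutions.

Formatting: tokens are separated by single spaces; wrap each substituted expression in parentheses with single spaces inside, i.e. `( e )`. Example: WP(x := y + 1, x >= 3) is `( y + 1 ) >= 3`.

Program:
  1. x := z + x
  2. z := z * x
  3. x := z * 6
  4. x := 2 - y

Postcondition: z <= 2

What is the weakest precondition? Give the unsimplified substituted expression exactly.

post: z <= 2
stmt 4: x := 2 - y  -- replace 0 occurrence(s) of x with (2 - y)
  => z <= 2
stmt 3: x := z * 6  -- replace 0 occurrence(s) of x with (z * 6)
  => z <= 2
stmt 2: z := z * x  -- replace 1 occurrence(s) of z with (z * x)
  => ( z * x ) <= 2
stmt 1: x := z + x  -- replace 1 occurrence(s) of x with (z + x)
  => ( z * ( z + x ) ) <= 2

Answer: ( z * ( z + x ) ) <= 2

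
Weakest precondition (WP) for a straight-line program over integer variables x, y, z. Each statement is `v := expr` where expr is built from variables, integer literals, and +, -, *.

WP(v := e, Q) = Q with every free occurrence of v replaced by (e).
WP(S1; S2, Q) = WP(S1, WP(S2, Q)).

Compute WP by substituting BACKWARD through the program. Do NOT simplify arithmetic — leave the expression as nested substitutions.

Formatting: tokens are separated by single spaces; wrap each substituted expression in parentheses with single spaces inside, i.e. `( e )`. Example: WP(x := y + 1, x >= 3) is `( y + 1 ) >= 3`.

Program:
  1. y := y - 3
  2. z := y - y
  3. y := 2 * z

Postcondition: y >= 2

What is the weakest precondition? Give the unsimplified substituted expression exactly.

Answer: ( 2 * ( ( y - 3 ) - ( y - 3 ) ) ) >= 2

Derivation:
post: y >= 2
stmt 3: y := 2 * z  -- replace 1 occurrence(s) of y with (2 * z)
  => ( 2 * z ) >= 2
stmt 2: z := y - y  -- replace 1 occurrence(s) of z with (y - y)
  => ( 2 * ( y - y ) ) >= 2
stmt 1: y := y - 3  -- replace 2 occurrence(s) of y with (y - 3)
  => ( 2 * ( ( y - 3 ) - ( y - 3 ) ) ) >= 2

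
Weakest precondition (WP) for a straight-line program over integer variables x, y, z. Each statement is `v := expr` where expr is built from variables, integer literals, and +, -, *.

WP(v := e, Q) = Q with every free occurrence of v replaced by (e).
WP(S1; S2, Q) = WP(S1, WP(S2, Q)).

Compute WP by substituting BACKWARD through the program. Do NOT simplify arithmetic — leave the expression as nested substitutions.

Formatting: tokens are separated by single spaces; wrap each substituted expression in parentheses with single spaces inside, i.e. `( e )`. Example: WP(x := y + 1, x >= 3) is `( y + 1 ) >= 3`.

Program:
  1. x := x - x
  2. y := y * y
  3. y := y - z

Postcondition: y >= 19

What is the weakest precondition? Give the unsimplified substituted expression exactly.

post: y >= 19
stmt 3: y := y - z  -- replace 1 occurrence(s) of y with (y - z)
  => ( y - z ) >= 19
stmt 2: y := y * y  -- replace 1 occurrence(s) of y with (y * y)
  => ( ( y * y ) - z ) >= 19
stmt 1: x := x - x  -- replace 0 occurrence(s) of x with (x - x)
  => ( ( y * y ) - z ) >= 19

Answer: ( ( y * y ) - z ) >= 19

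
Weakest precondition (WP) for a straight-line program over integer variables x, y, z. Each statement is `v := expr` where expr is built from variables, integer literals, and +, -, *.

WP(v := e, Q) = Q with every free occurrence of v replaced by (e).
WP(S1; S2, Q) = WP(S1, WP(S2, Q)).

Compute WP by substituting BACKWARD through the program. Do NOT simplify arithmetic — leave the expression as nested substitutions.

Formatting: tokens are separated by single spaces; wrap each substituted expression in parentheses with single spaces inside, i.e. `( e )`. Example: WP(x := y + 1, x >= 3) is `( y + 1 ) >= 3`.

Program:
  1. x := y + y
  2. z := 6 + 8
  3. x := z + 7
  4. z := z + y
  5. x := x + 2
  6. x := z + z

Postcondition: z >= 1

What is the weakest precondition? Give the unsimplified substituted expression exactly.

Answer: ( ( 6 + 8 ) + y ) >= 1

Derivation:
post: z >= 1
stmt 6: x := z + z  -- replace 0 occurrence(s) of x with (z + z)
  => z >= 1
stmt 5: x := x + 2  -- replace 0 occurrence(s) of x with (x + 2)
  => z >= 1
stmt 4: z := z + y  -- replace 1 occurrence(s) of z with (z + y)
  => ( z + y ) >= 1
stmt 3: x := z + 7  -- replace 0 occurrence(s) of x with (z + 7)
  => ( z + y ) >= 1
stmt 2: z := 6 + 8  -- replace 1 occurrence(s) of z with (6 + 8)
  => ( ( 6 + 8 ) + y ) >= 1
stmt 1: x := y + y  -- replace 0 occurrence(s) of x with (y + y)
  => ( ( 6 + 8 ) + y ) >= 1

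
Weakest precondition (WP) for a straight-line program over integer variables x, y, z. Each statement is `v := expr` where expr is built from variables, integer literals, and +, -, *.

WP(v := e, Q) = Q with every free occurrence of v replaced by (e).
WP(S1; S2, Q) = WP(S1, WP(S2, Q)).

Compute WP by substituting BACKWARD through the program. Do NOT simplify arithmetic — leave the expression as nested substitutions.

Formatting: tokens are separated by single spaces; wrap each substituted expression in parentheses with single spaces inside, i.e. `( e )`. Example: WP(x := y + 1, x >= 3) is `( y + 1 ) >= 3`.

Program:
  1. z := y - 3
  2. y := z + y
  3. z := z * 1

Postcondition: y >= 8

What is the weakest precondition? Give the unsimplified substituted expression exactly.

Answer: ( ( y - 3 ) + y ) >= 8

Derivation:
post: y >= 8
stmt 3: z := z * 1  -- replace 0 occurrence(s) of z with (z * 1)
  => y >= 8
stmt 2: y := z + y  -- replace 1 occurrence(s) of y with (z + y)
  => ( z + y ) >= 8
stmt 1: z := y - 3  -- replace 1 occurrence(s) of z with (y - 3)
  => ( ( y - 3 ) + y ) >= 8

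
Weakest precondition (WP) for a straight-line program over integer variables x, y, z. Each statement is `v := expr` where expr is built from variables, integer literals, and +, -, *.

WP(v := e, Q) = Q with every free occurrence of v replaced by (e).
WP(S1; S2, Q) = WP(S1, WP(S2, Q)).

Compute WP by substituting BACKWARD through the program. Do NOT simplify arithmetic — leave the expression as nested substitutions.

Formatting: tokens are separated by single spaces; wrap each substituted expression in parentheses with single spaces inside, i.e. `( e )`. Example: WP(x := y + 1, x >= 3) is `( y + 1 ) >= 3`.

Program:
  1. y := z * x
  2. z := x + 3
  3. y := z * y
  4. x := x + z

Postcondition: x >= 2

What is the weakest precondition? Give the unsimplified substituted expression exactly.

Answer: ( x + ( x + 3 ) ) >= 2

Derivation:
post: x >= 2
stmt 4: x := x + z  -- replace 1 occurrence(s) of x with (x + z)
  => ( x + z ) >= 2
stmt 3: y := z * y  -- replace 0 occurrence(s) of y with (z * y)
  => ( x + z ) >= 2
stmt 2: z := x + 3  -- replace 1 occurrence(s) of z with (x + 3)
  => ( x + ( x + 3 ) ) >= 2
stmt 1: y := z * x  -- replace 0 occurrence(s) of y with (z * x)
  => ( x + ( x + 3 ) ) >= 2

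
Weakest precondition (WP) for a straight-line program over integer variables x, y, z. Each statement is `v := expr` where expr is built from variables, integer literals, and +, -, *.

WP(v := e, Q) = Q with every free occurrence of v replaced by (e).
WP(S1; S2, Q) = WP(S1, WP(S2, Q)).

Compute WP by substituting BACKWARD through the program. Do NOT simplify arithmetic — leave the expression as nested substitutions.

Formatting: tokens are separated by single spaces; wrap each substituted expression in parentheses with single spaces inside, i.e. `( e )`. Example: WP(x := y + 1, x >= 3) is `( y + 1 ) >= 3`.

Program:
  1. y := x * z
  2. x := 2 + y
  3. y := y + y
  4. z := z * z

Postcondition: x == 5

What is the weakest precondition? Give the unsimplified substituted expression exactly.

Answer: ( 2 + ( x * z ) ) == 5

Derivation:
post: x == 5
stmt 4: z := z * z  -- replace 0 occurrence(s) of z with (z * z)
  => x == 5
stmt 3: y := y + y  -- replace 0 occurrence(s) of y with (y + y)
  => x == 5
stmt 2: x := 2 + y  -- replace 1 occurrence(s) of x with (2 + y)
  => ( 2 + y ) == 5
stmt 1: y := x * z  -- replace 1 occurrence(s) of y with (x * z)
  => ( 2 + ( x * z ) ) == 5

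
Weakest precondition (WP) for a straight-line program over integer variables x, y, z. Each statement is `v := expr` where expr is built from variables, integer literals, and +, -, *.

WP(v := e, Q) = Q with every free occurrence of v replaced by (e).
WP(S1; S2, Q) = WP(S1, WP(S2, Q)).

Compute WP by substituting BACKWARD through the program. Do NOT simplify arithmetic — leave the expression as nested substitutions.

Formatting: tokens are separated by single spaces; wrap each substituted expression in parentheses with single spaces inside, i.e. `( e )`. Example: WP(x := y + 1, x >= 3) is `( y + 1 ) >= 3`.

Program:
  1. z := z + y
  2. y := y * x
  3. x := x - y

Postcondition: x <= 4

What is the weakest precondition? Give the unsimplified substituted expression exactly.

Answer: ( x - ( y * x ) ) <= 4

Derivation:
post: x <= 4
stmt 3: x := x - y  -- replace 1 occurrence(s) of x with (x - y)
  => ( x - y ) <= 4
stmt 2: y := y * x  -- replace 1 occurrence(s) of y with (y * x)
  => ( x - ( y * x ) ) <= 4
stmt 1: z := z + y  -- replace 0 occurrence(s) of z with (z + y)
  => ( x - ( y * x ) ) <= 4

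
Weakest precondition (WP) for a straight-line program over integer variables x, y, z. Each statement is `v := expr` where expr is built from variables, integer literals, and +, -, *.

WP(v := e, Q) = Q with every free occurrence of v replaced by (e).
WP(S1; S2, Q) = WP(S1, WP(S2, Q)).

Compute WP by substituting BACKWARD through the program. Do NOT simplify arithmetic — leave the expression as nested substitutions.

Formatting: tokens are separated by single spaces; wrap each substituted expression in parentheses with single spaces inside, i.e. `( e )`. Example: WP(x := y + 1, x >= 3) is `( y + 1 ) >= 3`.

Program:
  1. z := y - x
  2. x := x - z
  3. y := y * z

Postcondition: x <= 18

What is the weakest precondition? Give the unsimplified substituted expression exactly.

post: x <= 18
stmt 3: y := y * z  -- replace 0 occurrence(s) of y with (y * z)
  => x <= 18
stmt 2: x := x - z  -- replace 1 occurrence(s) of x with (x - z)
  => ( x - z ) <= 18
stmt 1: z := y - x  -- replace 1 occurrence(s) of z with (y - x)
  => ( x - ( y - x ) ) <= 18

Answer: ( x - ( y - x ) ) <= 18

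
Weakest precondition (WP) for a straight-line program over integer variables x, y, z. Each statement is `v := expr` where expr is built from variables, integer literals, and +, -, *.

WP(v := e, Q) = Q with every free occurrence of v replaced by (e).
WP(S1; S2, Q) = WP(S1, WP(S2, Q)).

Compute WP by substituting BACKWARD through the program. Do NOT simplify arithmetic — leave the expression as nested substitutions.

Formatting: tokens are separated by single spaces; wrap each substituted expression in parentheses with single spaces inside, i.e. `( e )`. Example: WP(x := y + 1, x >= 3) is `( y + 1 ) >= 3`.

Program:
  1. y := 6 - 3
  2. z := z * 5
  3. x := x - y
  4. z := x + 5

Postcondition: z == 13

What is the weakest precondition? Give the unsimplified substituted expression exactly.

post: z == 13
stmt 4: z := x + 5  -- replace 1 occurrence(s) of z with (x + 5)
  => ( x + 5 ) == 13
stmt 3: x := x - y  -- replace 1 occurrence(s) of x with (x - y)
  => ( ( x - y ) + 5 ) == 13
stmt 2: z := z * 5  -- replace 0 occurrence(s) of z with (z * 5)
  => ( ( x - y ) + 5 ) == 13
stmt 1: y := 6 - 3  -- replace 1 occurrence(s) of y with (6 - 3)
  => ( ( x - ( 6 - 3 ) ) + 5 ) == 13

Answer: ( ( x - ( 6 - 3 ) ) + 5 ) == 13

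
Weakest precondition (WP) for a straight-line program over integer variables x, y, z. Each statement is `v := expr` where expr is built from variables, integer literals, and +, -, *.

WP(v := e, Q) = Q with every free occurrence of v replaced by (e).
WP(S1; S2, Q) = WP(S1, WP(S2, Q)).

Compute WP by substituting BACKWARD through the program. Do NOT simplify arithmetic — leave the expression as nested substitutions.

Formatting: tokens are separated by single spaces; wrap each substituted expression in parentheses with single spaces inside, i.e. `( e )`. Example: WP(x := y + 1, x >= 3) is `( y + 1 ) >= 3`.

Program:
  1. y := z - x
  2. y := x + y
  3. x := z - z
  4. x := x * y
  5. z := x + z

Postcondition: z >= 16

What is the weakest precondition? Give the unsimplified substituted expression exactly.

post: z >= 16
stmt 5: z := x + z  -- replace 1 occurrence(s) of z with (x + z)
  => ( x + z ) >= 16
stmt 4: x := x * y  -- replace 1 occurrence(s) of x with (x * y)
  => ( ( x * y ) + z ) >= 16
stmt 3: x := z - z  -- replace 1 occurrence(s) of x with (z - z)
  => ( ( ( z - z ) * y ) + z ) >= 16
stmt 2: y := x + y  -- replace 1 occurrence(s) of y with (x + y)
  => ( ( ( z - z ) * ( x + y ) ) + z ) >= 16
stmt 1: y := z - x  -- replace 1 occurrence(s) of y with (z - x)
  => ( ( ( z - z ) * ( x + ( z - x ) ) ) + z ) >= 16

Answer: ( ( ( z - z ) * ( x + ( z - x ) ) ) + z ) >= 16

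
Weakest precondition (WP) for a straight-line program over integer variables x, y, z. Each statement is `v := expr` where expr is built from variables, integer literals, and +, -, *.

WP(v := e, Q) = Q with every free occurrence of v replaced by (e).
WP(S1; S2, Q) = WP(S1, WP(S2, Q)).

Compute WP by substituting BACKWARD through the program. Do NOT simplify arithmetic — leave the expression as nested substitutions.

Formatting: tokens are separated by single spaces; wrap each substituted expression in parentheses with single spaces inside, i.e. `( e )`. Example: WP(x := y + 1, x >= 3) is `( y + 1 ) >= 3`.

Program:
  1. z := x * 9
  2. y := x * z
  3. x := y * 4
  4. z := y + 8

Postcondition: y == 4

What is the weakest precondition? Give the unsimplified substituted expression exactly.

post: y == 4
stmt 4: z := y + 8  -- replace 0 occurrence(s) of z with (y + 8)
  => y == 4
stmt 3: x := y * 4  -- replace 0 occurrence(s) of x with (y * 4)
  => y == 4
stmt 2: y := x * z  -- replace 1 occurrence(s) of y with (x * z)
  => ( x * z ) == 4
stmt 1: z := x * 9  -- replace 1 occurrence(s) of z with (x * 9)
  => ( x * ( x * 9 ) ) == 4

Answer: ( x * ( x * 9 ) ) == 4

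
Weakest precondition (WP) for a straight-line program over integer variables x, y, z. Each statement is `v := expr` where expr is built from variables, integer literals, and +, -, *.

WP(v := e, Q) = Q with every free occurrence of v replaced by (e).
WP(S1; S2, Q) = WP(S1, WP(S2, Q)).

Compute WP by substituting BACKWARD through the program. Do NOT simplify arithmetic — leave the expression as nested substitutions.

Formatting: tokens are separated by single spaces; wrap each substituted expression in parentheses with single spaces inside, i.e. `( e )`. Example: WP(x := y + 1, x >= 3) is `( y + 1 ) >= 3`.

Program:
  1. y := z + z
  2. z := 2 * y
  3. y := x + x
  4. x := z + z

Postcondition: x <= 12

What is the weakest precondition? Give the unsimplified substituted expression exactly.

post: x <= 12
stmt 4: x := z + z  -- replace 1 occurrence(s) of x with (z + z)
  => ( z + z ) <= 12
stmt 3: y := x + x  -- replace 0 occurrence(s) of y with (x + x)
  => ( z + z ) <= 12
stmt 2: z := 2 * y  -- replace 2 occurrence(s) of z with (2 * y)
  => ( ( 2 * y ) + ( 2 * y ) ) <= 12
stmt 1: y := z + z  -- replace 2 occurrence(s) of y with (z + z)
  => ( ( 2 * ( z + z ) ) + ( 2 * ( z + z ) ) ) <= 12

Answer: ( ( 2 * ( z + z ) ) + ( 2 * ( z + z ) ) ) <= 12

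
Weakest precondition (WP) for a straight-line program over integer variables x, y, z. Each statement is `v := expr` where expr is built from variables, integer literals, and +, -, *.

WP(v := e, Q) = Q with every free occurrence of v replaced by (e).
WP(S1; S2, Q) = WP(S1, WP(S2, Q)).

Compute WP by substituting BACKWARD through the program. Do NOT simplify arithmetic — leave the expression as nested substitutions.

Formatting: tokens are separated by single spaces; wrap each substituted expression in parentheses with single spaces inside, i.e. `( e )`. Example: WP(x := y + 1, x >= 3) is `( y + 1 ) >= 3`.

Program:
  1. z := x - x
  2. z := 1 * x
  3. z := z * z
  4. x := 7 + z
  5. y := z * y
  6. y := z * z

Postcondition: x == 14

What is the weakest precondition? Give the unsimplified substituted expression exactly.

post: x == 14
stmt 6: y := z * z  -- replace 0 occurrence(s) of y with (z * z)
  => x == 14
stmt 5: y := z * y  -- replace 0 occurrence(s) of y with (z * y)
  => x == 14
stmt 4: x := 7 + z  -- replace 1 occurrence(s) of x with (7 + z)
  => ( 7 + z ) == 14
stmt 3: z := z * z  -- replace 1 occurrence(s) of z with (z * z)
  => ( 7 + ( z * z ) ) == 14
stmt 2: z := 1 * x  -- replace 2 occurrence(s) of z with (1 * x)
  => ( 7 + ( ( 1 * x ) * ( 1 * x ) ) ) == 14
stmt 1: z := x - x  -- replace 0 occurrence(s) of z with (x - x)
  => ( 7 + ( ( 1 * x ) * ( 1 * x ) ) ) == 14

Answer: ( 7 + ( ( 1 * x ) * ( 1 * x ) ) ) == 14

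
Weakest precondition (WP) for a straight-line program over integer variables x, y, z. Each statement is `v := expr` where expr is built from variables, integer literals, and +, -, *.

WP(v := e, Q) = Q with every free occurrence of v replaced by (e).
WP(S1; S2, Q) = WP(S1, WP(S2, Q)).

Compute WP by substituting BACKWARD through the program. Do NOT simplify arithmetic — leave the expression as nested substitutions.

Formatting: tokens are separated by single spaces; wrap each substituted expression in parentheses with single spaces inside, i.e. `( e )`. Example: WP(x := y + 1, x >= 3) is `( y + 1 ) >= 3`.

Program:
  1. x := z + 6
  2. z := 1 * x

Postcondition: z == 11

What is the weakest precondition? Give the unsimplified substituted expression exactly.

Answer: ( 1 * ( z + 6 ) ) == 11

Derivation:
post: z == 11
stmt 2: z := 1 * x  -- replace 1 occurrence(s) of z with (1 * x)
  => ( 1 * x ) == 11
stmt 1: x := z + 6  -- replace 1 occurrence(s) of x with (z + 6)
  => ( 1 * ( z + 6 ) ) == 11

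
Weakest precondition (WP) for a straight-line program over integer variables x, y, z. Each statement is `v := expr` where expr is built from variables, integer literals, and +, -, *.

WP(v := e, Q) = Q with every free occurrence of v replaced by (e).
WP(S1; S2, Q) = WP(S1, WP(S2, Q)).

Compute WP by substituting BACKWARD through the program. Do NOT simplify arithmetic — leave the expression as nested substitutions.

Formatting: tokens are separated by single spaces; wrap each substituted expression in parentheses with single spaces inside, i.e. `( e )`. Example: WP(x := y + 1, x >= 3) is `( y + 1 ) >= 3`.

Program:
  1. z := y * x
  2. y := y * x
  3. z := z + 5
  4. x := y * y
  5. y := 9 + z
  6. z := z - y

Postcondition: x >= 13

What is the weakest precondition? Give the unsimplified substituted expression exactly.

post: x >= 13
stmt 6: z := z - y  -- replace 0 occurrence(s) of z with (z - y)
  => x >= 13
stmt 5: y := 9 + z  -- replace 0 occurrence(s) of y with (9 + z)
  => x >= 13
stmt 4: x := y * y  -- replace 1 occurrence(s) of x with (y * y)
  => ( y * y ) >= 13
stmt 3: z := z + 5  -- replace 0 occurrence(s) of z with (z + 5)
  => ( y * y ) >= 13
stmt 2: y := y * x  -- replace 2 occurrence(s) of y with (y * x)
  => ( ( y * x ) * ( y * x ) ) >= 13
stmt 1: z := y * x  -- replace 0 occurrence(s) of z with (y * x)
  => ( ( y * x ) * ( y * x ) ) >= 13

Answer: ( ( y * x ) * ( y * x ) ) >= 13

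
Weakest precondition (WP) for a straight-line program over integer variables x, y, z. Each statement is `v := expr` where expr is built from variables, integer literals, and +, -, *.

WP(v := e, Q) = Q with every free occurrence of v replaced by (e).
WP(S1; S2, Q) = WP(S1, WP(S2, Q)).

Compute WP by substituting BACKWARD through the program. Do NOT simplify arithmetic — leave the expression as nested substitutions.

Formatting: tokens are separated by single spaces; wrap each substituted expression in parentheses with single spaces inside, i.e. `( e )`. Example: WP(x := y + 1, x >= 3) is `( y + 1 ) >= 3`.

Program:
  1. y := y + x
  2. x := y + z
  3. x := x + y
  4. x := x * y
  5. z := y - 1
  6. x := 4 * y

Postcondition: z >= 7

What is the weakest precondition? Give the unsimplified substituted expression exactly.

Answer: ( ( y + x ) - 1 ) >= 7

Derivation:
post: z >= 7
stmt 6: x := 4 * y  -- replace 0 occurrence(s) of x with (4 * y)
  => z >= 7
stmt 5: z := y - 1  -- replace 1 occurrence(s) of z with (y - 1)
  => ( y - 1 ) >= 7
stmt 4: x := x * y  -- replace 0 occurrence(s) of x with (x * y)
  => ( y - 1 ) >= 7
stmt 3: x := x + y  -- replace 0 occurrence(s) of x with (x + y)
  => ( y - 1 ) >= 7
stmt 2: x := y + z  -- replace 0 occurrence(s) of x with (y + z)
  => ( y - 1 ) >= 7
stmt 1: y := y + x  -- replace 1 occurrence(s) of y with (y + x)
  => ( ( y + x ) - 1 ) >= 7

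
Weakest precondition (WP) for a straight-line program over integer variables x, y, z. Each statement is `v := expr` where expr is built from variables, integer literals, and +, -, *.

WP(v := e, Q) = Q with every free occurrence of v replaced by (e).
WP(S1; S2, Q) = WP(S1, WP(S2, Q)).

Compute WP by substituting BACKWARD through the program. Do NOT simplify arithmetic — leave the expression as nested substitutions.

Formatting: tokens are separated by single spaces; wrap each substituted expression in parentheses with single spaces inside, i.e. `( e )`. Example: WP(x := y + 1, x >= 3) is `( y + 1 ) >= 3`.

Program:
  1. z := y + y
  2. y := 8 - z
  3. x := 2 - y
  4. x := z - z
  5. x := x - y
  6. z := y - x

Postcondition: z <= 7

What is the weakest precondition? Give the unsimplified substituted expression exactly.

Answer: ( ( 8 - ( y + y ) ) - ( ( ( y + y ) - ( y + y ) ) - ( 8 - ( y + y ) ) ) ) <= 7

Derivation:
post: z <= 7
stmt 6: z := y - x  -- replace 1 occurrence(s) of z with (y - x)
  => ( y - x ) <= 7
stmt 5: x := x - y  -- replace 1 occurrence(s) of x with (x - y)
  => ( y - ( x - y ) ) <= 7
stmt 4: x := z - z  -- replace 1 occurrence(s) of x with (z - z)
  => ( y - ( ( z - z ) - y ) ) <= 7
stmt 3: x := 2 - y  -- replace 0 occurrence(s) of x with (2 - y)
  => ( y - ( ( z - z ) - y ) ) <= 7
stmt 2: y := 8 - z  -- replace 2 occurrence(s) of y with (8 - z)
  => ( ( 8 - z ) - ( ( z - z ) - ( 8 - z ) ) ) <= 7
stmt 1: z := y + y  -- replace 4 occurrence(s) of z with (y + y)
  => ( ( 8 - ( y + y ) ) - ( ( ( y + y ) - ( y + y ) ) - ( 8 - ( y + y ) ) ) ) <= 7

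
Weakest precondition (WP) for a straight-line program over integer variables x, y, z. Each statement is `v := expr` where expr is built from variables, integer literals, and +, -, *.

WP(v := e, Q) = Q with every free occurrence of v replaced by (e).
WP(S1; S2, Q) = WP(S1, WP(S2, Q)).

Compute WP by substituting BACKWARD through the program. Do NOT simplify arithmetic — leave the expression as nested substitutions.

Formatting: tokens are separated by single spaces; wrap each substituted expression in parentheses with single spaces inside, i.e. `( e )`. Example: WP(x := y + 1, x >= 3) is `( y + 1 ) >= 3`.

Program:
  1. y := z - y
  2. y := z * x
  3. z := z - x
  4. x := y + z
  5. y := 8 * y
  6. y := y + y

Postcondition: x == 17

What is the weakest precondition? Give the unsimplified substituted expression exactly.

post: x == 17
stmt 6: y := y + y  -- replace 0 occurrence(s) of y with (y + y)
  => x == 17
stmt 5: y := 8 * y  -- replace 0 occurrence(s) of y with (8 * y)
  => x == 17
stmt 4: x := y + z  -- replace 1 occurrence(s) of x with (y + z)
  => ( y + z ) == 17
stmt 3: z := z - x  -- replace 1 occurrence(s) of z with (z - x)
  => ( y + ( z - x ) ) == 17
stmt 2: y := z * x  -- replace 1 occurrence(s) of y with (z * x)
  => ( ( z * x ) + ( z - x ) ) == 17
stmt 1: y := z - y  -- replace 0 occurrence(s) of y with (z - y)
  => ( ( z * x ) + ( z - x ) ) == 17

Answer: ( ( z * x ) + ( z - x ) ) == 17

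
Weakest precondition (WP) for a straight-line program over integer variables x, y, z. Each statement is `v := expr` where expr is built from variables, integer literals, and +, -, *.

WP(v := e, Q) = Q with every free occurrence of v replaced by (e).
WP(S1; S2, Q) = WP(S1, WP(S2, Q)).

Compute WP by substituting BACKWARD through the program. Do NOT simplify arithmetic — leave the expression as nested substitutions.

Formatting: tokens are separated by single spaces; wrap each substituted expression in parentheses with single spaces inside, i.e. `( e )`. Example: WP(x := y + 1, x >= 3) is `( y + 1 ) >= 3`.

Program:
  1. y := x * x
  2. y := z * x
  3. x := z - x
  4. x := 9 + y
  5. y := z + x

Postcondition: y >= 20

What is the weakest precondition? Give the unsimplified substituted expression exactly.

Answer: ( z + ( 9 + ( z * x ) ) ) >= 20

Derivation:
post: y >= 20
stmt 5: y := z + x  -- replace 1 occurrence(s) of y with (z + x)
  => ( z + x ) >= 20
stmt 4: x := 9 + y  -- replace 1 occurrence(s) of x with (9 + y)
  => ( z + ( 9 + y ) ) >= 20
stmt 3: x := z - x  -- replace 0 occurrence(s) of x with (z - x)
  => ( z + ( 9 + y ) ) >= 20
stmt 2: y := z * x  -- replace 1 occurrence(s) of y with (z * x)
  => ( z + ( 9 + ( z * x ) ) ) >= 20
stmt 1: y := x * x  -- replace 0 occurrence(s) of y with (x * x)
  => ( z + ( 9 + ( z * x ) ) ) >= 20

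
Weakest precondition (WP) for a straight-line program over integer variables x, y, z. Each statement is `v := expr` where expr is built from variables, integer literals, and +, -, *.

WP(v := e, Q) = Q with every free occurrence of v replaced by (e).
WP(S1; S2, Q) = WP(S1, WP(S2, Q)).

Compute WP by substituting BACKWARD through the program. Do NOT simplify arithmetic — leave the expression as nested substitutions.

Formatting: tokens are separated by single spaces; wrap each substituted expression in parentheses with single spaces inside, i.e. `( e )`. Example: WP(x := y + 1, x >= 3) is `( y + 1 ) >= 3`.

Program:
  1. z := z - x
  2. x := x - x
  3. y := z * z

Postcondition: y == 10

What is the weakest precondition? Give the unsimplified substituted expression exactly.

Answer: ( ( z - x ) * ( z - x ) ) == 10

Derivation:
post: y == 10
stmt 3: y := z * z  -- replace 1 occurrence(s) of y with (z * z)
  => ( z * z ) == 10
stmt 2: x := x - x  -- replace 0 occurrence(s) of x with (x - x)
  => ( z * z ) == 10
stmt 1: z := z - x  -- replace 2 occurrence(s) of z with (z - x)
  => ( ( z - x ) * ( z - x ) ) == 10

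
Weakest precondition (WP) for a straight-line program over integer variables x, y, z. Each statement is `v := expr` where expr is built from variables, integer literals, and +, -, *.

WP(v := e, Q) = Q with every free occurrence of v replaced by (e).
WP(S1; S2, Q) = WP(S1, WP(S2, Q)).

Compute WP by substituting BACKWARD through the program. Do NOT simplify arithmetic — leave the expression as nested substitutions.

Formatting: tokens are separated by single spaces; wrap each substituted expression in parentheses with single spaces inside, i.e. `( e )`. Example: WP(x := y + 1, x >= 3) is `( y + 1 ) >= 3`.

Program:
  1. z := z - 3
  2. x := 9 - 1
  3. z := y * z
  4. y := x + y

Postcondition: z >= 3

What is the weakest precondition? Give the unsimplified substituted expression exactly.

post: z >= 3
stmt 4: y := x + y  -- replace 0 occurrence(s) of y with (x + y)
  => z >= 3
stmt 3: z := y * z  -- replace 1 occurrence(s) of z with (y * z)
  => ( y * z ) >= 3
stmt 2: x := 9 - 1  -- replace 0 occurrence(s) of x with (9 - 1)
  => ( y * z ) >= 3
stmt 1: z := z - 3  -- replace 1 occurrence(s) of z with (z - 3)
  => ( y * ( z - 3 ) ) >= 3

Answer: ( y * ( z - 3 ) ) >= 3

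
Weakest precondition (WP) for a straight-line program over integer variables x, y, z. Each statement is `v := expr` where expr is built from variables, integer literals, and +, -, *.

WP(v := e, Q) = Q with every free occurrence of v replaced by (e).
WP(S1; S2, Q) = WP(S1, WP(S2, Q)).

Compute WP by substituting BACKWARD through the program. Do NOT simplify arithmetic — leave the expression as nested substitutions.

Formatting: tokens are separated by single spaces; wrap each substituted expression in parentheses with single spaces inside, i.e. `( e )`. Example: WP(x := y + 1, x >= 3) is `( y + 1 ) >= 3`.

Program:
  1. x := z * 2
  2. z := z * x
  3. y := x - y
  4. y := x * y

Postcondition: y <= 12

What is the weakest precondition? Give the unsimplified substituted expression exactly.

Answer: ( ( z * 2 ) * ( ( z * 2 ) - y ) ) <= 12

Derivation:
post: y <= 12
stmt 4: y := x * y  -- replace 1 occurrence(s) of y with (x * y)
  => ( x * y ) <= 12
stmt 3: y := x - y  -- replace 1 occurrence(s) of y with (x - y)
  => ( x * ( x - y ) ) <= 12
stmt 2: z := z * x  -- replace 0 occurrence(s) of z with (z * x)
  => ( x * ( x - y ) ) <= 12
stmt 1: x := z * 2  -- replace 2 occurrence(s) of x with (z * 2)
  => ( ( z * 2 ) * ( ( z * 2 ) - y ) ) <= 12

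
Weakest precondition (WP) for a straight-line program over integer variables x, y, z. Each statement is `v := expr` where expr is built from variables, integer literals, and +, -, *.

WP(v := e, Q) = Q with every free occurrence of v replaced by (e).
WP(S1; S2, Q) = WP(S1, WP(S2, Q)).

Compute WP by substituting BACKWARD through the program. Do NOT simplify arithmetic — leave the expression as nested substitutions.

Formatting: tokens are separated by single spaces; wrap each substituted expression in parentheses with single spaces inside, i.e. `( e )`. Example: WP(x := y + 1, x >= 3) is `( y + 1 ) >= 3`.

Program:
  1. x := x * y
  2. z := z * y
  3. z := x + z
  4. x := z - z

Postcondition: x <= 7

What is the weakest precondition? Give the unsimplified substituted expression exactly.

Answer: ( ( ( x * y ) + ( z * y ) ) - ( ( x * y ) + ( z * y ) ) ) <= 7

Derivation:
post: x <= 7
stmt 4: x := z - z  -- replace 1 occurrence(s) of x with (z - z)
  => ( z - z ) <= 7
stmt 3: z := x + z  -- replace 2 occurrence(s) of z with (x + z)
  => ( ( x + z ) - ( x + z ) ) <= 7
stmt 2: z := z * y  -- replace 2 occurrence(s) of z with (z * y)
  => ( ( x + ( z * y ) ) - ( x + ( z * y ) ) ) <= 7
stmt 1: x := x * y  -- replace 2 occurrence(s) of x with (x * y)
  => ( ( ( x * y ) + ( z * y ) ) - ( ( x * y ) + ( z * y ) ) ) <= 7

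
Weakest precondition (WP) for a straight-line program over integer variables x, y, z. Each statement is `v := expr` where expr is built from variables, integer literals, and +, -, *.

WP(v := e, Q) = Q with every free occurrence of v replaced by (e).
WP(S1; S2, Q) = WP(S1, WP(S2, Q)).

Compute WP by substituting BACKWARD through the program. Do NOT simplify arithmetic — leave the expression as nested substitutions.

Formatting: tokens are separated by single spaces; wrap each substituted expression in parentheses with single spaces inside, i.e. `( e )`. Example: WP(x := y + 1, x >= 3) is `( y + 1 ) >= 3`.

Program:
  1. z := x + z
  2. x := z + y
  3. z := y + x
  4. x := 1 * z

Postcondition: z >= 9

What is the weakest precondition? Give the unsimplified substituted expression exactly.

Answer: ( y + ( ( x + z ) + y ) ) >= 9

Derivation:
post: z >= 9
stmt 4: x := 1 * z  -- replace 0 occurrence(s) of x with (1 * z)
  => z >= 9
stmt 3: z := y + x  -- replace 1 occurrence(s) of z with (y + x)
  => ( y + x ) >= 9
stmt 2: x := z + y  -- replace 1 occurrence(s) of x with (z + y)
  => ( y + ( z + y ) ) >= 9
stmt 1: z := x + z  -- replace 1 occurrence(s) of z with (x + z)
  => ( y + ( ( x + z ) + y ) ) >= 9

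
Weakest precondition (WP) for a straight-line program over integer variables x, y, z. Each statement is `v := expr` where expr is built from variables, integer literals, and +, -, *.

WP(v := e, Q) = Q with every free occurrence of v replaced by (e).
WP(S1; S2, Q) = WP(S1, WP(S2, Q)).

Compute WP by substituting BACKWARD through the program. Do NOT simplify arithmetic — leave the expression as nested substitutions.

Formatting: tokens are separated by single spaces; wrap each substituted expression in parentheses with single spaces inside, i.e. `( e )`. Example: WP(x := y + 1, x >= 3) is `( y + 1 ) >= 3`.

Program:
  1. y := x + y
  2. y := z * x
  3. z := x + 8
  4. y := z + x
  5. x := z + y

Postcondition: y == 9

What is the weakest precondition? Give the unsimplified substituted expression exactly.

Answer: ( ( x + 8 ) + x ) == 9

Derivation:
post: y == 9
stmt 5: x := z + y  -- replace 0 occurrence(s) of x with (z + y)
  => y == 9
stmt 4: y := z + x  -- replace 1 occurrence(s) of y with (z + x)
  => ( z + x ) == 9
stmt 3: z := x + 8  -- replace 1 occurrence(s) of z with (x + 8)
  => ( ( x + 8 ) + x ) == 9
stmt 2: y := z * x  -- replace 0 occurrence(s) of y with (z * x)
  => ( ( x + 8 ) + x ) == 9
stmt 1: y := x + y  -- replace 0 occurrence(s) of y with (x + y)
  => ( ( x + 8 ) + x ) == 9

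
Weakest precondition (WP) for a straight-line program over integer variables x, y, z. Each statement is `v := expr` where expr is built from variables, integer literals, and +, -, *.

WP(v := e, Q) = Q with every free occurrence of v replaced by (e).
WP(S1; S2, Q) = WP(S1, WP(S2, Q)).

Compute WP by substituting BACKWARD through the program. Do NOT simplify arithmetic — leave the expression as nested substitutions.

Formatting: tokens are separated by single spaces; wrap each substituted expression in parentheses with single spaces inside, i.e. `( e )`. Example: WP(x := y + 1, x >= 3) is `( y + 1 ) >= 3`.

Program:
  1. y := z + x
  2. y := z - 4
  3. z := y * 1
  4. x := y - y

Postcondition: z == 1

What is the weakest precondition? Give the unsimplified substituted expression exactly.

Answer: ( ( z - 4 ) * 1 ) == 1

Derivation:
post: z == 1
stmt 4: x := y - y  -- replace 0 occurrence(s) of x with (y - y)
  => z == 1
stmt 3: z := y * 1  -- replace 1 occurrence(s) of z with (y * 1)
  => ( y * 1 ) == 1
stmt 2: y := z - 4  -- replace 1 occurrence(s) of y with (z - 4)
  => ( ( z - 4 ) * 1 ) == 1
stmt 1: y := z + x  -- replace 0 occurrence(s) of y with (z + x)
  => ( ( z - 4 ) * 1 ) == 1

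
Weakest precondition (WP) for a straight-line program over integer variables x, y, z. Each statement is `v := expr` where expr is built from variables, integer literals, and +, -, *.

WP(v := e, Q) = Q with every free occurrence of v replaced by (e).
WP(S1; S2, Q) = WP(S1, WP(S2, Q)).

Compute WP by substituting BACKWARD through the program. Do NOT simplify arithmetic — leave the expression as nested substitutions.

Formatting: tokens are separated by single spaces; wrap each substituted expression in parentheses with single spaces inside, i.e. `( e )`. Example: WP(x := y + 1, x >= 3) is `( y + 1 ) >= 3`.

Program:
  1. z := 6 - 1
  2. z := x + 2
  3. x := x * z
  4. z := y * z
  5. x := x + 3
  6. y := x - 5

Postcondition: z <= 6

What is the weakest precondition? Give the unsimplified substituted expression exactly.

Answer: ( y * ( x + 2 ) ) <= 6

Derivation:
post: z <= 6
stmt 6: y := x - 5  -- replace 0 occurrence(s) of y with (x - 5)
  => z <= 6
stmt 5: x := x + 3  -- replace 0 occurrence(s) of x with (x + 3)
  => z <= 6
stmt 4: z := y * z  -- replace 1 occurrence(s) of z with (y * z)
  => ( y * z ) <= 6
stmt 3: x := x * z  -- replace 0 occurrence(s) of x with (x * z)
  => ( y * z ) <= 6
stmt 2: z := x + 2  -- replace 1 occurrence(s) of z with (x + 2)
  => ( y * ( x + 2 ) ) <= 6
stmt 1: z := 6 - 1  -- replace 0 occurrence(s) of z with (6 - 1)
  => ( y * ( x + 2 ) ) <= 6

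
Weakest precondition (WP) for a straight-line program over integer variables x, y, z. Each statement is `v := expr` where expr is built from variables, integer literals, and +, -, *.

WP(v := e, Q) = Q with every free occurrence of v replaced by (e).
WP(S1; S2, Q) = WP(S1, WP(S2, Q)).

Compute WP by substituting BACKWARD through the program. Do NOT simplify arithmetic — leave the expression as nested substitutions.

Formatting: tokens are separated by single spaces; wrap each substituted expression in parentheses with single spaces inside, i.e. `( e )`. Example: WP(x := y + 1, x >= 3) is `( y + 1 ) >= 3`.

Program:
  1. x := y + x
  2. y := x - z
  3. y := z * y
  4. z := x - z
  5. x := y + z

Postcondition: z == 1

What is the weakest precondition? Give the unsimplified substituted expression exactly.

Answer: ( ( y + x ) - z ) == 1

Derivation:
post: z == 1
stmt 5: x := y + z  -- replace 0 occurrence(s) of x with (y + z)
  => z == 1
stmt 4: z := x - z  -- replace 1 occurrence(s) of z with (x - z)
  => ( x - z ) == 1
stmt 3: y := z * y  -- replace 0 occurrence(s) of y with (z * y)
  => ( x - z ) == 1
stmt 2: y := x - z  -- replace 0 occurrence(s) of y with (x - z)
  => ( x - z ) == 1
stmt 1: x := y + x  -- replace 1 occurrence(s) of x with (y + x)
  => ( ( y + x ) - z ) == 1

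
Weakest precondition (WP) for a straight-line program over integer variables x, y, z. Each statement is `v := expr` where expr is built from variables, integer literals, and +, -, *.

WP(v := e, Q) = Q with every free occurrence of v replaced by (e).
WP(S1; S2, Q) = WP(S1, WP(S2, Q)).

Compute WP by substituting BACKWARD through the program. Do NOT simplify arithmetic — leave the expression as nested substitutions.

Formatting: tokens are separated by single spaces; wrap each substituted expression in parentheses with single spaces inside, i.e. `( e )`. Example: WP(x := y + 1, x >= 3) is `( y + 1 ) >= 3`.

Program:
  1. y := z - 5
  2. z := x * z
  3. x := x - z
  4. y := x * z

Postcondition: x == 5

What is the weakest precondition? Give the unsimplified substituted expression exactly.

post: x == 5
stmt 4: y := x * z  -- replace 0 occurrence(s) of y with (x * z)
  => x == 5
stmt 3: x := x - z  -- replace 1 occurrence(s) of x with (x - z)
  => ( x - z ) == 5
stmt 2: z := x * z  -- replace 1 occurrence(s) of z with (x * z)
  => ( x - ( x * z ) ) == 5
stmt 1: y := z - 5  -- replace 0 occurrence(s) of y with (z - 5)
  => ( x - ( x * z ) ) == 5

Answer: ( x - ( x * z ) ) == 5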